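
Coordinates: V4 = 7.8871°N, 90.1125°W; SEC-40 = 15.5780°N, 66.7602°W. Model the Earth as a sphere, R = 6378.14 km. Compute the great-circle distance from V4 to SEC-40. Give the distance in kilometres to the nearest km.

Δφ = 7.6909°,  Δλ = 23.3523°
a = sin²(Δφ/2) + cos φ₁ cos φ₂ sin²(Δλ/2) = 0.043578
c = 2·arcsin(√a) = 0.420598 rad = 24.0985°
d = R·c = 6378.14 × 0.420598 = 2682.6 km

2683 km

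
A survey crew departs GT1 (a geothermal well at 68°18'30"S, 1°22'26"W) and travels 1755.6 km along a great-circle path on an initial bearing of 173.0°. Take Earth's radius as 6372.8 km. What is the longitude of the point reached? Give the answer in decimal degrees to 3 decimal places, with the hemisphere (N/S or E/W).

GT1: φ = -68.30833°, λ = -1.37389°
δ = d/R = 1755.6/6372.8 = 0.275483 rad
φ₂ = arcsin(sin φ₁ cos δ + cos φ₁ sin δ cos θ)
   = arcsin(-0.92919·0.96229 + 0.36961·0.27201·-0.99255) = -83.68892°
λ₂ = λ₁ + atan2(sin θ sin δ cos φ₁, cos δ − sin φ₁ sin φ₂) = 16.17769°

16.178°E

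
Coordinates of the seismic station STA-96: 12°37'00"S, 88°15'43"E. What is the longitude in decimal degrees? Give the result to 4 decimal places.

88° + 15′/60 + 43″/3600 = 88 + 0.25000 + 0.01194 = 88.2619°

88.2619°E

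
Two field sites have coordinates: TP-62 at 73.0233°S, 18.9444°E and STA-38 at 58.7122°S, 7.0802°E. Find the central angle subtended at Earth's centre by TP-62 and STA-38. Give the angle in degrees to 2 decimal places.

Δφ = 14.3111°,  Δλ = -11.8642°
a = sin²(Δφ/2) + cos φ₁ cos φ₂ sin²(Δλ/2) = 0.017136
c = 2·arcsin(√a) = 0.262561 rad = 15.0436°

15.04°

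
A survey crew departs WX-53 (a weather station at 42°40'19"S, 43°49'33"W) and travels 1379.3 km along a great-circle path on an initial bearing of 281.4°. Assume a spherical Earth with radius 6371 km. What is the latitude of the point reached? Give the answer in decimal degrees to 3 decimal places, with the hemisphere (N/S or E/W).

39.106°S

WX-53: φ = -42.67194°, λ = -43.82583°
δ = d/R = 1379.3/6371 = 0.216497 rad
φ₂ = arcsin(sin φ₁ cos δ + cos φ₁ sin δ cos θ)
   = arcsin(-0.67780·0.97666 + 0.73525·0.21481·0.19766) = -39.10619°
λ₂ = λ₁ + atan2(sin θ sin δ cos φ₁, cos δ − sin φ₁ sin φ₂) = -59.57119°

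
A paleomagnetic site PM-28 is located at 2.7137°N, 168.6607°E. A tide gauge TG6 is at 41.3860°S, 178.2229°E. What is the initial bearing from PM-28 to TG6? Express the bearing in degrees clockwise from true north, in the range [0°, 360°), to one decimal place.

169.8°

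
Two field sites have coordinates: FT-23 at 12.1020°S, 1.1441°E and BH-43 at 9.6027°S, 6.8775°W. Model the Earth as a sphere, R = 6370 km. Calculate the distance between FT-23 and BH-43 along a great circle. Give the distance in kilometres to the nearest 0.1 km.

Δφ = 2.4993°,  Δλ = -8.0216°
a = sin²(Δφ/2) + cos φ₁ cos φ₂ sin²(Δλ/2) = 0.005192
c = 2·arcsin(√a) = 0.144238 rad = 8.2642°
d = R·c = 6370 × 0.144238 = 918.8 km

918.8 km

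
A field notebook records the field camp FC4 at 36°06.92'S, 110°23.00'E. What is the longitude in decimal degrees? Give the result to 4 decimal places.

110.3833°E

110° + 23.00′/60 = 110 + 0.38333 = 110.3833°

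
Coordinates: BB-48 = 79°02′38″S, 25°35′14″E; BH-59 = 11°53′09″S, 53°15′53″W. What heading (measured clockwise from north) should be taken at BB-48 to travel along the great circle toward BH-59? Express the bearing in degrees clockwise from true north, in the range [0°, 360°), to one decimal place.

278.7°

BB-48: φ = -79.04389°, λ = +25.58722°
BH-59: φ = -11.88583°, λ = -53.26472°
Δλ = -78.8519°
y = sin Δλ · cos φ₂ = -0.960095
x = cos φ₁ sin φ₂ − sin φ₁ cos φ₂ cos Δλ = 0.146607
θ = atan2(y, x) = -81.3180° → 278.6820° (mod 360°)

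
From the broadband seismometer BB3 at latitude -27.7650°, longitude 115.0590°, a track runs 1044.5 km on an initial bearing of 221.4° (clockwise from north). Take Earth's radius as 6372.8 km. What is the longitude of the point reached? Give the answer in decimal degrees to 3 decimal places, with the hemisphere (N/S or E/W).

δ = d/R = 1044.5/6372.8 = 0.163900 rad
φ₂ = arcsin(sin φ₁ cos δ + cos φ₁ sin δ cos θ)
   = arcsin(-0.46585·0.98660 + 0.88487·0.16317·-0.75011) = -34.60425°
λ₂ = λ₁ + atan2(sin θ sin δ cos φ₁, cos δ − sin φ₁ sin φ₂) = 107.52608°

107.526°E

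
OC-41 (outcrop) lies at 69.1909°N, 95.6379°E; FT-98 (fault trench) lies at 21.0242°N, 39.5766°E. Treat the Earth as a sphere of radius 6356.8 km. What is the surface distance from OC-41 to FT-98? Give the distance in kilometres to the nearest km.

Δφ = -48.1667°,  Δλ = -56.0613°
a = sin²(Δφ/2) + cos φ₁ cos φ₂ sin²(Δλ/2) = 0.239751
c = 2·arcsin(√a) = 1.023363 rad = 58.6344°
d = R·c = 6356.8 × 1.023363 = 6505.3 km

6505 km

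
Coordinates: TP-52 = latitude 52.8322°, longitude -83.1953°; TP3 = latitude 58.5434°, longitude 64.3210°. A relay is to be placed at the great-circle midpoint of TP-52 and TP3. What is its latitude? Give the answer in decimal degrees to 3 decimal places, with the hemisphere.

Bx = cos φ₂ cos Δλ = -0.440206,  By = cos φ₂ sin Δλ = 0.280266
φₘ = atan2(sin φ₁ + sin φ₂, √((cos φ₁ + Bx)² + By²)) = 78.86667°
λₘ = λ₁ + atan2(By, cos φ₁ + Bx) = -23.52142°

78.867°N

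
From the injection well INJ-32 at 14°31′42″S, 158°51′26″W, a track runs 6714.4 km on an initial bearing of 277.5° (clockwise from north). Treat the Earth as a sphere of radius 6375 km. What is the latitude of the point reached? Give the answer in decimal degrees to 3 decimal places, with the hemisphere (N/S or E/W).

INJ-32: φ = -14.52833°, λ = -158.85722°
δ = d/R = 6714.4/6375 = 1.053239 rad
φ₂ = arcsin(sin φ₁ cos δ + cos φ₁ sin δ cos θ)
   = arcsin(-0.25086·0.49476 + 0.96802·0.86903·0.13053) = -0.81995°
λ₂ = λ₁ + atan2(sin θ sin δ cos φ₁, cos δ − sin φ₁ sin φ₂) = 141.63659°

0.820°S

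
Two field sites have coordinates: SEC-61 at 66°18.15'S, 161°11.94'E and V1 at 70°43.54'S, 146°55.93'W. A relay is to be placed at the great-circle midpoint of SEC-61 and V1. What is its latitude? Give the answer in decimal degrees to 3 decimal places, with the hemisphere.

SEC-61: φ = -66.30250°, λ = +161.19900°
V1: φ = -70.72567°, λ = -146.93217°
Bx = cos φ₂ cos Δλ = 0.203820,  By = cos φ₂ sin Δλ = 0.259650
φₘ = atan2(sin φ₁ + sin φ₂, √((cos φ₁ + Bx)² + By²)) = -70.48622°
λₘ = λ₁ + atan2(By, cos φ₁ + Bx) = -175.59823°

70.486°S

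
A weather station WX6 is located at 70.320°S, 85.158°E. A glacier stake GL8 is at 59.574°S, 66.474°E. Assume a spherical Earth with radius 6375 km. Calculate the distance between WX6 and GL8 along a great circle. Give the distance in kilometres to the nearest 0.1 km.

Δφ = 10.7460°,  Δλ = -18.6840°
a = sin²(Δφ/2) + cos φ₁ cos φ₂ sin²(Δλ/2) = 0.013262
c = 2·arcsin(√a) = 0.230836 rad = 13.2259°
d = R·c = 6375 × 0.230836 = 1471.6 km

1471.6 km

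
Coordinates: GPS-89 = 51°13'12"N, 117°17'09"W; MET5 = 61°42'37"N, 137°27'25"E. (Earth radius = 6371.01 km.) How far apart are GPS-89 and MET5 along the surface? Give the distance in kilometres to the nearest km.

GPS-89: φ = +51.22000°, λ = -117.28583°
MET5: φ = +61.71028°, λ = +137.45694°
Δφ = 10.4903°,  Δλ = -105.2572°
a = sin²(Δφ/2) + cos φ₁ cos φ₂ sin²(Δλ/2) = 0.195833
c = 2·arcsin(√a) = 0.916836 rad = 52.5308°
d = R·c = 6371.01 × 0.916836 = 5841.2 km

5841 km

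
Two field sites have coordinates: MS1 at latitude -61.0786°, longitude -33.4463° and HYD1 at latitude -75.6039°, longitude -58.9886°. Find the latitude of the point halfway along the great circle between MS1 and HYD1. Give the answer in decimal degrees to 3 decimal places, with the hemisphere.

Bx = cos φ₂ cos Δλ = 0.224325,  By = cos φ₂ sin Δλ = -0.107201
φₘ = atan2(sin φ₁ + sin φ₂, √((cos φ₁ + Bx)² + By²)) = -68.77813°
λₘ = λ₁ + atan2(By, cos φ₁ + Bx) = -42.05706°

68.778°S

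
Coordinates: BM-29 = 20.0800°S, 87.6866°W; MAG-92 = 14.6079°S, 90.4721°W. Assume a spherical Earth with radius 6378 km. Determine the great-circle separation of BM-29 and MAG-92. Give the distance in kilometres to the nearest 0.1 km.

Δφ = 5.4721°,  Δλ = -2.7855°
a = sin²(Δφ/2) + cos φ₁ cos φ₂ sin²(Δλ/2) = 0.002816
c = 2·arcsin(√a) = 0.106173 rad = 6.0833°
d = R·c = 6378 × 0.106173 = 677.2 km

677.2 km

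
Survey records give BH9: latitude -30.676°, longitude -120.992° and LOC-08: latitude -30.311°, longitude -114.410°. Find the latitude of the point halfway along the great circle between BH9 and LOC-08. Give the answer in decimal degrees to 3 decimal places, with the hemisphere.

30.535°S

Bx = cos φ₂ cos Δλ = 0.857609,  By = cos φ₂ sin Δλ = 0.098956
φₘ = atan2(sin φ₁ + sin φ₂, √((cos φ₁ + Bx)² + By²)) = -30.53487°
λₘ = λ₁ + atan2(By, cos φ₁ + Bx) = -117.69482°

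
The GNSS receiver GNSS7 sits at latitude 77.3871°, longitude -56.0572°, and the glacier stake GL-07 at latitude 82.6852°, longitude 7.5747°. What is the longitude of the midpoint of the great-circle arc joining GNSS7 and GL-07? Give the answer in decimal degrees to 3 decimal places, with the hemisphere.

Bx = cos φ₂ cos Δλ = 0.056548,  By = cos φ₂ sin Δλ = 0.114074
φₘ = atan2(sin φ₁ + sin φ₂, √((cos φ₁ + Bx)² + By²)) = 81.39864°
λₘ = λ₁ + atan2(By, cos φ₁ + Bx) = -33.52119°

33.521°W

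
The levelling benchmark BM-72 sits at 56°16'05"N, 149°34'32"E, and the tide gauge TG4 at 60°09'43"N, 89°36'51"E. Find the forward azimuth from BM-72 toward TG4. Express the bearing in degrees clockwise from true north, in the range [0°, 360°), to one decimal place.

BM-72: φ = +56.26806°, λ = +149.57556°
TG4: φ = +60.16194°, λ = +89.61417°
Δλ = -59.9614°
y = sin Δλ · cos φ₂ = -0.430723
x = cos φ₁ sin φ₂ − sin φ₁ cos φ₂ cos Δλ = 0.274560
θ = atan2(y, x) = -57.4850° → 302.5150° (mod 360°)

302.5°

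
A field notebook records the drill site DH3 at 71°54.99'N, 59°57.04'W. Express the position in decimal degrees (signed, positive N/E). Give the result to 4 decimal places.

+71.9165°, -59.9507°

lat: 71.9165° N → +71.9165°
lon: 59.9507° W → -59.9507°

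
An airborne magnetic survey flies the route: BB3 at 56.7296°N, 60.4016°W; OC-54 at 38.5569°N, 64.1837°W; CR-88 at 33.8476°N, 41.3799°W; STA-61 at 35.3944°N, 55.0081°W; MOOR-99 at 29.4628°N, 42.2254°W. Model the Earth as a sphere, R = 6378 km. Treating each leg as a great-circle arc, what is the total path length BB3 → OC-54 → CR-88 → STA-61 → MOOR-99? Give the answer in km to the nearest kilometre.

6778 km

BB3→OC-54: c = 0.320156 rad, d = 2041.95 km
OC-54→CR-88: c = 0.330560 rad, d = 2108.31 km
CR-88→STA-61: c = 0.197430 rad, d = 1259.21 km
STA-61→MOOR-99: c = 0.214629 rad, d = 1368.91 km
Total = 2041.95 + 2108.31 + 1259.21 + 1368.91 = 6778.38 km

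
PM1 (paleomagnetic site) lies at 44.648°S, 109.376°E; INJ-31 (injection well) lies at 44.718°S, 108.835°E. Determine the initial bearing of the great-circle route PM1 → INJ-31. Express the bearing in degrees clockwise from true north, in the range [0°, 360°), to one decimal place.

259.5°

Δλ = -0.5410°
y = sin Δλ · cos φ₂ = -0.006709
x = cos φ₁ sin φ₂ − sin φ₁ cos φ₂ cos Δλ = -0.001244
θ = atan2(y, x) = -100.5040° → 259.4960° (mod 360°)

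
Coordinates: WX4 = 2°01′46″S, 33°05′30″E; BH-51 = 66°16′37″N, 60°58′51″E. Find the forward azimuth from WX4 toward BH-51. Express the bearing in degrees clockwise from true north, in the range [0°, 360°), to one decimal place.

11.5°

WX4: φ = -2.02944°, λ = +33.09167°
BH-51: φ = +66.27694°, λ = +60.98083°
Δλ = 27.8892°
y = sin Δλ · cos φ₂ = 0.188189
x = cos φ₁ sin φ₂ − sin φ₁ cos φ₂ cos Δλ = 0.927519
θ = atan2(y, x) = 11.4693° → 11.4693° (mod 360°)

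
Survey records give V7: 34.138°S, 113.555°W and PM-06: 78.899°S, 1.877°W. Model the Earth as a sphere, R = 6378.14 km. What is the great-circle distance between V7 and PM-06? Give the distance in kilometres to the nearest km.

6739 km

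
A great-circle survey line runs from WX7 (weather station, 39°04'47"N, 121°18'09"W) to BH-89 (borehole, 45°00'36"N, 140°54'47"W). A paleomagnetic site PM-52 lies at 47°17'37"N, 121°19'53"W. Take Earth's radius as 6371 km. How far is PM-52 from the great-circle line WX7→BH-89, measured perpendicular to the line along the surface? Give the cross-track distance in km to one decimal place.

WX7: φ = +39.07972°, λ = -121.30250°
BH-89: φ = +45.01000°, λ = -140.91306°
PM-52: φ = +47.29361°, λ = -121.33139°
δ₁₃ = central angle WX7→PM-52 = 0.143360 rad  (haversine)
θ₁₃ = bearing WX7→PM-52 = 359.863°,  θ₁₂ = bearing WX7→BH-89 = 298.563°
dₓₜ = R·arcsin(sin δ₁₃ · sin(θ₁₃ − θ₁₂)) = 6371·arcsin(0.14287·sin(61.300°)) = 800.502 km
|dₓₜ| = 800.502 km

800.5 km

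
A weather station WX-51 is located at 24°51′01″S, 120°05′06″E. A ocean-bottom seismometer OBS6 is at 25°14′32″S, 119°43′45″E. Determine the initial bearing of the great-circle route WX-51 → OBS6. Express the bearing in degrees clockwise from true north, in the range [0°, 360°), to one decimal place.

219.4°

WX-51: φ = -24.85028°, λ = +120.08500°
OBS6: φ = -25.24222°, λ = +119.72917°
Δλ = -0.3558°
y = sin Δλ · cos φ₂ = -0.005617
x = cos φ₁ sin φ₂ − sin φ₁ cos φ₂ cos Δλ = -0.006848
θ = atan2(y, x) = -140.6380° → 219.3620° (mod 360°)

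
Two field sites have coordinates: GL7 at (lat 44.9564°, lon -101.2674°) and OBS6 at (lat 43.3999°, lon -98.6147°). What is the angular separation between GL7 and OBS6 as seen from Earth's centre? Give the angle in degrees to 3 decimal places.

2.458°

Δφ = -1.5565°,  Δλ = 2.6527°
a = sin²(Δφ/2) + cos φ₁ cos φ₂ sin²(Δλ/2) = 0.000460
c = 2·arcsin(√a) = 0.042897 rad = 2.4578°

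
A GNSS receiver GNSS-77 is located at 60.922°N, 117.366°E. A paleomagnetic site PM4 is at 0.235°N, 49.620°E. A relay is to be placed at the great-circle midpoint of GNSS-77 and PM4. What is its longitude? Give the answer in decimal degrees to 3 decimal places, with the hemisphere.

70.421°E

Bx = cos φ₂ cos Δλ = 0.378710,  By = cos φ₂ sin Δλ = -0.925506
φₘ = atan2(sin φ₁ + sin φ₂, √((cos φ₁ + Bx)² + By²)) = 34.73125°
λₘ = λ₁ + atan2(By, cos φ₁ + Bx) = 70.42096°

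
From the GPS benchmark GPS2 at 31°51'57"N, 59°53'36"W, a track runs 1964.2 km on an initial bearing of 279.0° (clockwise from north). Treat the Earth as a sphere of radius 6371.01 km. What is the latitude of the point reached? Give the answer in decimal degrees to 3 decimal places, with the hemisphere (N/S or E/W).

GPS2: φ = +31.86583°, λ = -59.89333°
δ = d/R = 1964.2/6371.01 = 0.308303 rad
φ₂ = arcsin(sin φ₁ cos δ + cos φ₁ sin δ cos θ)
   = arcsin(0.52793·0.95285 + 0.84929·0.30344·0.15643) = 32.91229°
λ₂ = λ₁ + atan2(sin θ sin δ cos φ₁, cos δ − sin φ₁ sin φ₂) = -80.80964°

32.912°N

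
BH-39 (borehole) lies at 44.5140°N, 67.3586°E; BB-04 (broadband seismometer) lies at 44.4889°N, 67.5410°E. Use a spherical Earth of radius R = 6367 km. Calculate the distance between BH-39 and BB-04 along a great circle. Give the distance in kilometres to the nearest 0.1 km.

14.7 km

Δφ = -0.0251°,  Δλ = 0.1824°
a = sin²(Δφ/2) + cos φ₁ cos φ₂ sin²(Δλ/2) = 0.000001
c = 2·arcsin(√a) = 0.002312 rad = 0.1325°
d = R·c = 6367 × 0.002312 = 14.7 km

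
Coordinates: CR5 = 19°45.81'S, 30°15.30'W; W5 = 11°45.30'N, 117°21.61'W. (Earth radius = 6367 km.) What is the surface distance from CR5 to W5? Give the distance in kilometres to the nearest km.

10144 km

CR5: φ = -19.76350°, λ = -30.25500°
W5: φ = +11.75500°, λ = -117.36017°
Δφ = 31.5185°,  Δλ = -87.1052°
a = sin²(Δφ/2) + cos φ₁ cos φ₂ sin²(Δλ/2) = 0.511178
c = 2·arcsin(√a) = 1.593155 rad = 91.2811°
d = R·c = 6367 × 1.593155 = 10143.6 km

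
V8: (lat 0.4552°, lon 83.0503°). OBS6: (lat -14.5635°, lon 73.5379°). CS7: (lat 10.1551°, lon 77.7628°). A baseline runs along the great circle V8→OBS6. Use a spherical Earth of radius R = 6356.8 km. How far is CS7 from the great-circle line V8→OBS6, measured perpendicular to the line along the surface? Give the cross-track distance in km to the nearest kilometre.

δ₁₃ = central angle V8→CS7 = 0.192571 rad  (haversine)
θ₁₃ = bearing V8→CS7 = 331.708°,  θ₁₂ = bearing V8→OBS6 = 211.695°
dₓₜ = R·arcsin(sin δ₁₃ · sin(θ₁₃ − θ₁₂)) = 6356.8·arcsin(0.19138·sin(120.012°)) = 1058.346 km
|dₓₜ| = 1058.346 km

1058 km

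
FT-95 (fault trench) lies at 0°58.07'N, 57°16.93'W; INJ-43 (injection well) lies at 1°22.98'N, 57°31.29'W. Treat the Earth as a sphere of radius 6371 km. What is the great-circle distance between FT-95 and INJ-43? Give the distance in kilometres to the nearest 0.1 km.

FT-95: φ = +0.96783°, λ = -57.28217°
INJ-43: φ = +1.38300°, λ = -57.52150°
Δφ = 0.4152°,  Δλ = -0.2393°
a = sin²(Δφ/2) + cos φ₁ cos φ₂ sin²(Δλ/2) = 0.000017
c = 2·arcsin(√a) = 0.008363 rad = 0.4792°
d = R·c = 6371 × 0.008363 = 53.3 km

53.3 km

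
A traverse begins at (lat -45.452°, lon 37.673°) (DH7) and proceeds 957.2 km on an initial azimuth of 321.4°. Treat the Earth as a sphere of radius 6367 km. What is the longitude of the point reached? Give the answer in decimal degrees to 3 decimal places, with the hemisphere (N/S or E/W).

δ = d/R = 957.2/6367 = 0.150338 rad
φ₂ = arcsin(sin φ₁ cos δ + cos φ₁ sin δ cos θ)
   = arcsin(-0.71266·0.98872 + 0.70151·0.14977·0.78152) = -38.49990°
λ₂ = λ₁ + atan2(sin θ sin δ cos φ₁, cos δ − sin φ₁ sin φ₂) = 30.81581°

30.816°E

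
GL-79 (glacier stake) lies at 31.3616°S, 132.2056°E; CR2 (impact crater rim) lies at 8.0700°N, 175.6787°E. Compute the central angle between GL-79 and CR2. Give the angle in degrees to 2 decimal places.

57.28°

Δφ = 39.4316°,  Δλ = 43.4731°
a = sin²(Δφ/2) + cos φ₁ cos φ₂ sin²(Δλ/2) = 0.229762
c = 2·arcsin(√a) = 0.999794 rad = 57.2840°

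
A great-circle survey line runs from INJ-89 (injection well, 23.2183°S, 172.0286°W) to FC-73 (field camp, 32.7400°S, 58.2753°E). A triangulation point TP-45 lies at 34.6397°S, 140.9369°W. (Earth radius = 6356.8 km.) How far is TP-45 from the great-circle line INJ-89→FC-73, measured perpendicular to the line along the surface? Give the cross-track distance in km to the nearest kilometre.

3173 km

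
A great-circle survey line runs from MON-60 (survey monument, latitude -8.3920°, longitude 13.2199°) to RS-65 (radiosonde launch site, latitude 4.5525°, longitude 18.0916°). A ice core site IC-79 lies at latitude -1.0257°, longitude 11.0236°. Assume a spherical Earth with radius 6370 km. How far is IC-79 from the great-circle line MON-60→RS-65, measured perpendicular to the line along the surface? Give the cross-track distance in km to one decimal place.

δ₁₃ = central angle MON-60→IC-79 = 0.134115 rad  (haversine)
θ₁₃ = bearing MON-60→IC-79 = 343.348°,  θ₁₂ = bearing MON-60→RS-65 = 20.747°
dₓₜ = R·arcsin(sin δ₁₃ · sin(θ₁₃ − θ₁₂)) = 6370·arcsin(0.13371·sin(322.601°)) = -517.897 km
|dₓₜ| = 517.897 km

517.9 km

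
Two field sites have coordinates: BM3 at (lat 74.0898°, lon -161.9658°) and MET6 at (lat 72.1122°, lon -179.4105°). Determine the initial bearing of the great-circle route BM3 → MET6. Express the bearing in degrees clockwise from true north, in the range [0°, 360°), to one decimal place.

257.2°

Δλ = -17.4447°
y = sin Δλ · cos φ₂ = -0.092080
x = cos φ₁ sin φ₂ − sin φ₁ cos φ₂ cos Δλ = -0.020923
θ = atan2(y, x) = -102.8017° → 257.1983° (mod 360°)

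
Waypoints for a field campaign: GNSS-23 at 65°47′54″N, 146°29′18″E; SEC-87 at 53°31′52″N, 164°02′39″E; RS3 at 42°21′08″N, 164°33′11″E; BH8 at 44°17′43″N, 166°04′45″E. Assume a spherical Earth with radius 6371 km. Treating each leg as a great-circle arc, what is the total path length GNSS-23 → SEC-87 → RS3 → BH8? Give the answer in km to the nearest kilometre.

3163 km

GNSS-23: φ = +65.79833°, λ = +146.48833°
SEC-87: φ = +53.53111°, λ = +164.04417°
RS3: φ = +42.35222°, λ = +164.55306°
BH8: φ = +44.29528°, λ = +166.07917°
GNSS-23→SEC-87: c = 0.262215 rad, d = 1670.57 km
SEC-87→RS3: c = 0.195198 rad, d = 1243.60 km
RS3→BH8: c = 0.039056 rad, d = 248.83 km
Total = 1670.57 + 1243.60 + 248.83 = 3163.01 km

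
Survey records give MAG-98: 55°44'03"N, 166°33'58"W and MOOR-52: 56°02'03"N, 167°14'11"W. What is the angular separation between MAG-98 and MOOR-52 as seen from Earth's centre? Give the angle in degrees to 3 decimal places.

MAG-98: φ = +55.73417°, λ = -166.56611°
MOOR-52: φ = +56.03417°, λ = -167.23639°
Δφ = 0.3000°,  Δλ = -0.6703°
a = sin²(Δφ/2) + cos φ₁ cos φ₂ sin²(Δλ/2) = 0.000018
c = 2·arcsin(√a) = 0.008394 rad = 0.4810°

0.481°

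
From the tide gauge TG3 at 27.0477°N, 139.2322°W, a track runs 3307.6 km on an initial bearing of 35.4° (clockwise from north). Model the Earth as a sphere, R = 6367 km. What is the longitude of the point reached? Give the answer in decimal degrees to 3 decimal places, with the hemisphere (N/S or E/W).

113.213°W

δ = d/R = 3307.6/6367 = 0.519491 rad
φ₂ = arcsin(sin φ₁ cos δ + cos φ₁ sin δ cos θ)
   = arcsin(0.45473·0.86807 + 0.89063·0.49644·0.81513) = 49.03782°
λ₂ = λ₁ + atan2(sin θ sin δ cos φ₁, cos δ − sin φ₁ sin φ₂) = -113.21289°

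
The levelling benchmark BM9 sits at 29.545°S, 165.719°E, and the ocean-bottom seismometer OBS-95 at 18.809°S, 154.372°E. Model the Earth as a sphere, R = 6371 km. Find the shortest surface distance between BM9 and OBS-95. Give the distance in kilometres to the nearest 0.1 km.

Δφ = 10.7360°,  Δλ = -11.3470°
a = sin²(Δφ/2) + cos φ₁ cos φ₂ sin²(Δλ/2) = 0.016800
c = 2·arcsin(√a) = 0.259964 rad = 14.8948°
d = R·c = 6371 × 0.259964 = 1656.2 km

1656.2 km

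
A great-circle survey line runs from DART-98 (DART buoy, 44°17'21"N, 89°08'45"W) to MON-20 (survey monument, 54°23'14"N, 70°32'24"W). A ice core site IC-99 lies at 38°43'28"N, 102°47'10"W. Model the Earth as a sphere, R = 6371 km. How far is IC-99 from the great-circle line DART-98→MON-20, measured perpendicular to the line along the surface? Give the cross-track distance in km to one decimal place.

495.3 km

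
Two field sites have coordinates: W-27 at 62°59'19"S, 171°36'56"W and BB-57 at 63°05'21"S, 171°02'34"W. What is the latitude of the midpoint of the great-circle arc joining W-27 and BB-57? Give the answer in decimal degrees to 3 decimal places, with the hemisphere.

63.039°S

W-27: φ = -62.98861°, λ = -171.61556°
BB-57: φ = -63.08917°, λ = -171.04278°
Bx = cos φ₂ cos Δλ = 0.452581,  By = cos φ₂ sin Δλ = 0.004525
φₘ = atan2(sin φ₁ + sin φ₂, √((cos φ₁ + Bx)² + By²)) = -63.03918°
λₘ = λ₁ + atan2(By, cos φ₁ + Bx) = -171.32966°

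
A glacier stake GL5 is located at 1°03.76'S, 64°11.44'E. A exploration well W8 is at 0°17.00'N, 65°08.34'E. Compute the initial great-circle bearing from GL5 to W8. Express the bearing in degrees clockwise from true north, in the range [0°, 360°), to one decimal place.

35.2°

GL5: φ = -1.06267°, λ = +64.19067°
W8: φ = +0.28333°, λ = +65.13900°
Δλ = 0.9483°
y = sin Δλ · cos φ₂ = 0.016551
x = cos φ₁ sin φ₂ − sin φ₁ cos φ₂ cos Δλ = 0.023487
θ = atan2(y, x) = 35.1707° → 35.1707° (mod 360°)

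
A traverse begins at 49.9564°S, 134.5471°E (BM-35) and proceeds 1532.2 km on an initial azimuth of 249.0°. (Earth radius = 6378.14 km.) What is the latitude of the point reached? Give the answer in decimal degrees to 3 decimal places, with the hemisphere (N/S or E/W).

52.980°S

δ = d/R = 1532.2/6378.14 = 0.240227 rad
φ₂ = arcsin(sin φ₁ cos δ + cos φ₁ sin δ cos θ)
   = arcsin(-0.76556·0.97128 + 0.64337·0.23792·-0.35837) = -52.98022°
λ₂ = λ₁ + atan2(sin θ sin δ cos φ₁, cos δ − sin φ₁ sin φ₂) = 112.89839°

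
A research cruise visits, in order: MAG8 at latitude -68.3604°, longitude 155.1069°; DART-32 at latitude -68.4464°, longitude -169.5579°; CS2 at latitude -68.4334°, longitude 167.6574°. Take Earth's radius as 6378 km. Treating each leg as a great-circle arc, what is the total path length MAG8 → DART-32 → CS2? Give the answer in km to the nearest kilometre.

2355 km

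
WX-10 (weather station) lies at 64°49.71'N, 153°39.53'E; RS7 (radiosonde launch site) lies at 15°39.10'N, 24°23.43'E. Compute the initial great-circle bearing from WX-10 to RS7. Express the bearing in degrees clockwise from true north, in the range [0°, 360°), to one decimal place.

WX-10: φ = +64.82850°, λ = +153.65883°
RS7: φ = +15.65167°, λ = +24.39050°
Δλ = -129.2683°
y = sin Δλ · cos φ₂ = -0.745483
x = cos φ₁ sin φ₂ − sin φ₁ cos φ₂ cos Δλ = 0.666355
θ = atan2(y, x) = -48.2079° → 311.7921° (mod 360°)

311.8°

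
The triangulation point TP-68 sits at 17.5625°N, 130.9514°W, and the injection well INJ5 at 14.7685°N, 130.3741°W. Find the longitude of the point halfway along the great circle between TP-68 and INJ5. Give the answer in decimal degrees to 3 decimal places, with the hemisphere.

Bx = cos φ₂ cos Δλ = 0.966915,  By = cos φ₂ sin Δλ = 0.009743
φₘ = atan2(sin φ₁ + sin φ₂, √((cos φ₁ + Bx)² + By²)) = 16.16569°
λₘ = λ₁ + atan2(By, cos φ₁ + Bx) = -130.66071°

130.661°W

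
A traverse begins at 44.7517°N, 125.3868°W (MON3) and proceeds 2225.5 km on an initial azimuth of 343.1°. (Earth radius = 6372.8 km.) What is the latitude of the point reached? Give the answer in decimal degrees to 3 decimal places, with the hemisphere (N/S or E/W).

δ = d/R = 2225.5/6372.8 = 0.349219 rad
φ₂ = arcsin(sin φ₁ cos δ + cos φ₁ sin δ cos θ)
   = arcsin(0.70404·0.93964 + 0.71016·0.34216·0.95681) = 63.38525°
λ₂ = λ₁ + atan2(sin θ sin δ cos φ₁, cos δ − sin φ₁ sin φ₂) = -138.21518°

63.385°N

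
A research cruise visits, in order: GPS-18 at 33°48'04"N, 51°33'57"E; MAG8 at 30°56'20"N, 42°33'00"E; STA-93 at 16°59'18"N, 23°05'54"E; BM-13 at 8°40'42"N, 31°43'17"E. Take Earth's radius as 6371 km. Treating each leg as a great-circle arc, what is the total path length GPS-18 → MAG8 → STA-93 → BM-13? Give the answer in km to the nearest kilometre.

4723 km

GPS-18: φ = +33.80111°, λ = +51.56583°
MAG8: φ = +30.93889°, λ = +42.55000°
STA-93: φ = +16.98833°, λ = +23.09833°
BM-13: φ = +8.67833°, λ = +31.72139°
GPS-18→MAG8: c = 0.141917 rad, d = 904.15 km
MAG8→STA-93: c = 0.393209 rad, d = 2505.13 km
STA-93→BM-13: c = 0.206211 rad, d = 1313.77 km
Total = 904.15 + 2505.13 + 1313.77 = 4723.06 km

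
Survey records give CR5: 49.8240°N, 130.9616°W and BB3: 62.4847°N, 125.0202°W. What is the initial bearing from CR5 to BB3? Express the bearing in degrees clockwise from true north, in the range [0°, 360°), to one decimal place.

Δλ = 5.9414°
y = sin Δλ · cos φ₂ = 0.047821
x = cos φ₁ sin φ₂ − sin φ₁ cos φ₂ cos Δλ = 0.221073
θ = atan2(y, x) = 12.2057° → 12.2057° (mod 360°)

12.2°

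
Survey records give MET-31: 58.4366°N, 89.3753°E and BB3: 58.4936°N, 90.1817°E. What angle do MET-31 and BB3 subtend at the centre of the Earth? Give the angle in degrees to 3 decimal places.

Δφ = 0.0570°,  Δλ = 0.8064°
a = sin²(Δφ/2) + cos φ₁ cos φ₂ sin²(Δλ/2) = 0.000014
c = 2·arcsin(√a) = 0.007428 rad = 0.4256°

0.426°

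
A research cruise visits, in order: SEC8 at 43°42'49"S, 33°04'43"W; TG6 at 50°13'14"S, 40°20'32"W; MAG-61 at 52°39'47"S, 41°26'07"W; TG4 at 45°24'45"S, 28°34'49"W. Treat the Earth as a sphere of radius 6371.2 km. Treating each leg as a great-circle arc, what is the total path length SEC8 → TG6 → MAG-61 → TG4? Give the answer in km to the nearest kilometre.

2424 km

SEC8: φ = -43.71361°, λ = -33.07861°
TG6: φ = -50.22056°, λ = -40.34222°
MAG-61: φ = -52.66306°, λ = -41.43528°
TG4: φ = -45.41250°, λ = -28.58028°
SEC8→TG6: c = 0.142622 rad, d = 908.67 km
TG6→MAG-61: c = 0.044256 rad, d = 281.96 km
MAG-61→TG4: c = 0.193524 rad, d = 1232.98 km
Total = 908.67 + 281.96 + 1232.98 = 2423.62 km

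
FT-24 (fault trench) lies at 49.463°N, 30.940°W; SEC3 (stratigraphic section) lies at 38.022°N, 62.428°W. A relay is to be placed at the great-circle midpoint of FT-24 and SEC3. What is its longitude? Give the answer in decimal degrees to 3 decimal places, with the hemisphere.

Bx = cos φ₂ cos Δλ = 0.671774,  By = cos φ₂ sin Δλ = -0.411470
φₘ = atan2(sin φ₁ + sin φ₂, √((cos φ₁ + Bx)² + By²)) = 44.82708°
λₘ = λ₁ + atan2(By, cos φ₁ + Bx) = -48.23219°

48.232°W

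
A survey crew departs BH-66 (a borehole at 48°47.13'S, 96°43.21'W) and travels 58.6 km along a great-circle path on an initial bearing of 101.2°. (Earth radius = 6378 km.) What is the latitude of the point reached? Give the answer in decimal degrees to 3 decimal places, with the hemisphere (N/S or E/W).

BH-66: φ = -48.78550°, λ = -96.72017°
δ = d/R = 58.6/6378 = 0.009188 rad
φ₂ = arcsin(sin φ₁ cos δ + cos φ₁ sin δ cos θ)
   = arcsin(-0.75225·0.99996 + 0.65888·0.00919·-0.19423) = -48.88509°
λ₂ = λ₁ + atan2(sin θ sin δ cos φ₁, cos δ − sin φ₁ sin φ₂) = -95.93484°

48.885°S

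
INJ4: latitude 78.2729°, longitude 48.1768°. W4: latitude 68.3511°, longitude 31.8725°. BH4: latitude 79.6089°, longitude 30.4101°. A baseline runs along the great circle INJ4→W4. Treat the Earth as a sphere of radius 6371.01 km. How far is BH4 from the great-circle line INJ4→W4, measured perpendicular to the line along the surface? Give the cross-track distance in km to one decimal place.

δ₁₃ = central angle INJ4→BH4 = 0.063576 rad  (haversine)
θ₁₃ = bearing INJ4→BH4 = 299.971°,  θ₁₂ = bearing INJ4→W4 = 213.282°
dₓₜ = R·arcsin(sin δ₁₃ · sin(θ₁₃ − θ₁₂)) = 6371.01·arcsin(0.06353·sin(86.689°)) = 404.364 km
|dₓₜ| = 404.364 km

404.4 km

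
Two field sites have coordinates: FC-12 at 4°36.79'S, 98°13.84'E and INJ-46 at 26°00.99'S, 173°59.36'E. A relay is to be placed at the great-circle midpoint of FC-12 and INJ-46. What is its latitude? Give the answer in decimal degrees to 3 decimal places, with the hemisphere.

FC-12: φ = -4.61317°, λ = +98.23067°
INJ-46: φ = -26.01650°, λ = +173.98933°
Bx = cos φ₂ cos Δλ = 0.221078,  By = cos φ₂ sin Δλ = 0.871050
φₘ = atan2(sin φ₁ + sin φ₂, √((cos φ₁ + Bx)² + By²)) = -19.11971°
λₘ = λ₁ + atan2(By, cos φ₁ + Bx) = 133.80463°

19.120°S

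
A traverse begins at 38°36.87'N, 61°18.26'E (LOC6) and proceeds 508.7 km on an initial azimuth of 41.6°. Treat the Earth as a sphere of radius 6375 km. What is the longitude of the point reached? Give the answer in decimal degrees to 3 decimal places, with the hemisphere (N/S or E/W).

65.386°E

LOC6: φ = +38.61450°, λ = +61.30433°
δ = d/R = 508.7/6375 = 0.079796 rad
φ₂ = arcsin(sin φ₁ cos δ + cos φ₁ sin δ cos θ)
   = arcsin(0.62408·0.99682 + 0.78136·0.07971·0.74780) = 41.96427°
λ₂ = λ₁ + atan2(sin θ sin δ cos φ₁, cos δ − sin φ₁ sin φ₂) = 65.38577°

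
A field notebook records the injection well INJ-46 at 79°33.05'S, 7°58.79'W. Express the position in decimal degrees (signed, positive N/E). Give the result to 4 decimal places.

-79.5508°, -7.9798°

lat: 79.5508° S → -79.5508°
lon: 7.9798° W → -7.9798°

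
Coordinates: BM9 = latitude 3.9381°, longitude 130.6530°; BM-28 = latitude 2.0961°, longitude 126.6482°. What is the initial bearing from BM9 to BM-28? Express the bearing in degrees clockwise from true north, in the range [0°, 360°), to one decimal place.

Δλ = -4.0048°
y = sin Δλ · cos φ₂ = -0.069793
x = cos φ₁ sin φ₂ − sin φ₁ cos φ₂ cos Δλ = -0.031976
θ = atan2(y, x) = -114.6149° → 245.3851° (mod 360°)

245.4°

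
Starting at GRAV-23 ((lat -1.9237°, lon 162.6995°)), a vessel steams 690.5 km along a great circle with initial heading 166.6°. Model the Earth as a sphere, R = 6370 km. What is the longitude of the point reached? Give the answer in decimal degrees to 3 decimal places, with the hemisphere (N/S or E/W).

164.150°E

δ = d/R = 690.5/6370 = 0.108399 rad
φ₂ = arcsin(sin φ₁ cos δ + cos φ₁ sin δ cos θ)
   = arcsin(-0.03357·0.99413 + 0.99944·0.10819·-0.97278) = -7.96416°
λ₂ = λ₁ + atan2(sin θ sin δ cos φ₁, cos δ − sin φ₁ sin φ₂) = 164.15017°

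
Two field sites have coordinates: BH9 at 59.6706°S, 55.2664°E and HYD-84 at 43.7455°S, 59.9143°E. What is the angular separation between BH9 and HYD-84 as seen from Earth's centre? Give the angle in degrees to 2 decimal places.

16.17°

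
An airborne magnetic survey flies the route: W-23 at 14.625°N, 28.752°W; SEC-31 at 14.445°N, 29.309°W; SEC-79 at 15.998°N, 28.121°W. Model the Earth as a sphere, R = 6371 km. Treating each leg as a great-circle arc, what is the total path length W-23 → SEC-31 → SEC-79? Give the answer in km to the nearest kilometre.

278 km

W-23→SEC-31: c = 0.009921 rad, d = 63.21 km
SEC-31→SEC-79: c = 0.033689 rad, d = 214.63 km
Total = 63.21 + 214.63 = 277.84 km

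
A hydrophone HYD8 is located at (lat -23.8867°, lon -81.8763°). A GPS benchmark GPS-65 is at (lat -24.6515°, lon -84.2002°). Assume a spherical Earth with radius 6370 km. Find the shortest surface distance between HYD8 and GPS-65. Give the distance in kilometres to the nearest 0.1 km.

Δφ = -0.7648°,  Δλ = -2.3239°
a = sin²(Δφ/2) + cos φ₁ cos φ₂ sin²(Δλ/2) = 0.000386
c = 2·arcsin(√a) = 0.039310 rad = 2.2523°
d = R·c = 6370 × 0.039310 = 250.4 km

250.4 km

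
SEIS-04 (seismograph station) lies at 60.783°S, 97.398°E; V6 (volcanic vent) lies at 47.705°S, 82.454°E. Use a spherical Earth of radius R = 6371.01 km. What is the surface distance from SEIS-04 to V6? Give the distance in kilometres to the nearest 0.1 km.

1739.6 km

Δφ = 13.0780°,  Δλ = -14.9440°
a = sin²(Δφ/2) + cos φ₁ cos φ₂ sin²(Δλ/2) = 0.018523
c = 2·arcsin(√a) = 0.273049 rad = 15.6445°
d = R·c = 6371.01 × 0.273049 = 1739.6 km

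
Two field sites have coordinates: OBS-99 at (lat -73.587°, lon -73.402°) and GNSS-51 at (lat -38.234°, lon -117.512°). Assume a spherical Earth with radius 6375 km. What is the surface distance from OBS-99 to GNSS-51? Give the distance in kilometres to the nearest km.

4578 km

Δφ = 35.3530°,  Δλ = -44.1100°
a = sin²(Δφ/2) + cos φ₁ cos φ₂ sin²(Δλ/2) = 0.123493
c = 2·arcsin(√a) = 0.718165 rad = 41.1478°
d = R·c = 6375 × 0.718165 = 4578.3 km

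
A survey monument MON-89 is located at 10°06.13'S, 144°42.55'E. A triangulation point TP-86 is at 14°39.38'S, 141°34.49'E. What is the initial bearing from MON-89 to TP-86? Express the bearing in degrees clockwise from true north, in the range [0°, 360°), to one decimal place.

MON-89: φ = -10.10217°, λ = +144.70917°
TP-86: φ = -14.65633°, λ = +141.57483°
Δλ = -3.1343°
y = sin Δλ · cos φ₂ = -0.052898
x = cos φ₁ sin φ₂ − sin φ₁ cos φ₂ cos Δλ = -0.079655
θ = atan2(y, x) = -146.4124° → 213.5876° (mod 360°)

213.6°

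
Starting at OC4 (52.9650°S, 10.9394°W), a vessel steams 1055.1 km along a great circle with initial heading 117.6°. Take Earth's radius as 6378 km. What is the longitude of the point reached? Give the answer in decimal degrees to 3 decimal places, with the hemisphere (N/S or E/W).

4.368°E

δ = d/R = 1055.1/6378 = 0.165428 rad
φ₂ = arcsin(sin φ₁ cos δ + cos φ₁ sin δ cos θ)
   = arcsin(-0.79827·0.98635 + 0.60230·0.16467·-0.46330) = -56.44144°
λ₂ = λ₁ + atan2(sin θ sin δ cos φ₁, cos δ − sin φ₁ sin φ₂) = 4.36802°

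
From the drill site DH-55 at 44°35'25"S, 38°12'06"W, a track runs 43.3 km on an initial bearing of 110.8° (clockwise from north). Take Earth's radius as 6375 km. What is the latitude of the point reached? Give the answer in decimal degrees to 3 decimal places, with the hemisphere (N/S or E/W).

44.727°S

DH-55: φ = -44.59028°, λ = -38.20167°
δ = d/R = 43.3/6375 = 0.006792 rad
φ₂ = arcsin(sin φ₁ cos δ + cos φ₁ sin δ cos θ)
   = arcsin(-0.70203·0.99998 + 0.71215·0.00679·-0.35511) = -44.72733°
λ₂ = λ₁ + atan2(sin θ sin δ cos φ₁, cos δ − sin φ₁ sin φ₂) = -37.68961°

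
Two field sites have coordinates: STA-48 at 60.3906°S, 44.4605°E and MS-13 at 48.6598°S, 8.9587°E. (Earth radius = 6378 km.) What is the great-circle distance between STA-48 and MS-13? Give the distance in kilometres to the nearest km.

Δφ = 11.7308°,  Δλ = -35.5018°
a = sin²(Δφ/2) + cos φ₁ cos φ₂ sin²(Δλ/2) = 0.040778
c = 2·arcsin(√a) = 0.406670 rad = 23.3005°
d = R·c = 6378 × 0.406670 = 2593.7 km

2594 km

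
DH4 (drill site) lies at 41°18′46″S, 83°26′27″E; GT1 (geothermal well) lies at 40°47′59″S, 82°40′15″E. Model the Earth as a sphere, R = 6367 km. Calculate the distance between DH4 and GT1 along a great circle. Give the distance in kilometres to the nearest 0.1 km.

DH4: φ = -41.31278°, λ = +83.44083°
GT1: φ = -40.79972°, λ = +82.67083°
Δφ = 0.5131°,  Δλ = -0.7700°
a = sin²(Δφ/2) + cos φ₁ cos φ₂ sin²(Δλ/2) = 0.000046
c = 2·arcsin(√a) = 0.013523 rad = 0.7748°
d = R·c = 6367 × 0.013523 = 86.1 km

86.1 km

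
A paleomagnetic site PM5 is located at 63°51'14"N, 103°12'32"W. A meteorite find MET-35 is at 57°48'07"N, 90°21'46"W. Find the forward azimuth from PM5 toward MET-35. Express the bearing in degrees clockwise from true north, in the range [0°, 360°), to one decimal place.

128.3°

PM5: φ = +63.85389°, λ = -103.20889°
MET-35: φ = +57.80194°, λ = -90.36278°
Δλ = 12.8461°
y = sin Δλ · cos φ₂ = 0.118470
x = cos φ₁ sin φ₂ − sin φ₁ cos φ₂ cos Δλ = -0.093458
θ = atan2(y, x) = 128.2691° → 128.2691° (mod 360°)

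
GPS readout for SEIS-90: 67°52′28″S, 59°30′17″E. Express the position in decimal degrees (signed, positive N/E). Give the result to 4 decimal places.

lat: 67.8744° S → -67.8744°
lon: 59.5047° E → +59.5047°

-67.8744°, +59.5047°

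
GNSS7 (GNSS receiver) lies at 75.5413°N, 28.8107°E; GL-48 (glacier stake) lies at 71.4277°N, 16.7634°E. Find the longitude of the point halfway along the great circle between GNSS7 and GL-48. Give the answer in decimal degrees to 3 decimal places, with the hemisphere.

Bx = cos φ₂ cos Δλ = 0.311486,  By = cos φ₂ sin Δλ = -0.066477
φₘ = atan2(sin φ₁ + sin φ₂, √((cos φ₁ + Bx)² + By²)) = 73.56949°
λₘ = λ₁ + atan2(By, cos φ₁ + Bx) = 22.05480°

22.055°E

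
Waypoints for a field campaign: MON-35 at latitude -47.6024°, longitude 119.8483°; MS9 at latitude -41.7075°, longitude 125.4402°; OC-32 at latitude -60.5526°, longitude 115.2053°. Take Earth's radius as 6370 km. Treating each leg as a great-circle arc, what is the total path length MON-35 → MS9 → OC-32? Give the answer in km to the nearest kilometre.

2998 km

MON-35→MS9: c = 0.124043 rad, d = 790.16 km
MS9→OC-32: c = 0.346535 rad, d = 2207.43 km
Total = 790.16 + 2207.43 = 2997.59 km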